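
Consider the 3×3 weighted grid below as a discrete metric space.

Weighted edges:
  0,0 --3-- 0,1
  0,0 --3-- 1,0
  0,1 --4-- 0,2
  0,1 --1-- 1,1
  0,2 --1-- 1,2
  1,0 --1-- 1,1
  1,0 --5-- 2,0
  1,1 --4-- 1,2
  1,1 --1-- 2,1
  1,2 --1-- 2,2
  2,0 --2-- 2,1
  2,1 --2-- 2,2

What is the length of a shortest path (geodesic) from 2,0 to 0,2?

Shortest path: 2,0 → 2,1 → 2,2 → 1,2 → 0,2, total weight = 6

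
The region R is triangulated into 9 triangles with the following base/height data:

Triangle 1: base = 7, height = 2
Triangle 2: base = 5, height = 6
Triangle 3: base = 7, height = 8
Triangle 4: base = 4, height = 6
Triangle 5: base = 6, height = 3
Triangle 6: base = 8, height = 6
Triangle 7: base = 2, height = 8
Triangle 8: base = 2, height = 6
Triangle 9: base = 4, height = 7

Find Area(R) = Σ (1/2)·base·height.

(1/2)×7×2 + (1/2)×5×6 + (1/2)×7×8 + (1/2)×4×6 + (1/2)×6×3 + (1/2)×8×6 + (1/2)×2×8 + (1/2)×2×6 + (1/2)×4×7 = 123.0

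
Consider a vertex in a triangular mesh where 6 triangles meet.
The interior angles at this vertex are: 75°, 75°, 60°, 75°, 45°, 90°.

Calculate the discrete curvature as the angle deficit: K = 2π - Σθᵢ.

Sum of angles = 420°. K = 360° - 420° = -60°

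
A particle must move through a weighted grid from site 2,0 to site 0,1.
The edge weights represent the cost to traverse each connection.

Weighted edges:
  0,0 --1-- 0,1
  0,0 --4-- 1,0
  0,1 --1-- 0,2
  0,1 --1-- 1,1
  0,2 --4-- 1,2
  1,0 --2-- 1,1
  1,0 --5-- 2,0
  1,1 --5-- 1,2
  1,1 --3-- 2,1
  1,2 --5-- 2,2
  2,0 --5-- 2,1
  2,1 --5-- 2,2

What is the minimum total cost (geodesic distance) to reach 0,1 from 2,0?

Shortest path: 2,0 → 1,0 → 1,1 → 0,1, total weight = 8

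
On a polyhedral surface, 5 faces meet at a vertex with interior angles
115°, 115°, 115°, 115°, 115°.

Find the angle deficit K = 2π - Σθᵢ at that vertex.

Sum of angles = 575°. K = 360° - 575° = -215° = -43π/36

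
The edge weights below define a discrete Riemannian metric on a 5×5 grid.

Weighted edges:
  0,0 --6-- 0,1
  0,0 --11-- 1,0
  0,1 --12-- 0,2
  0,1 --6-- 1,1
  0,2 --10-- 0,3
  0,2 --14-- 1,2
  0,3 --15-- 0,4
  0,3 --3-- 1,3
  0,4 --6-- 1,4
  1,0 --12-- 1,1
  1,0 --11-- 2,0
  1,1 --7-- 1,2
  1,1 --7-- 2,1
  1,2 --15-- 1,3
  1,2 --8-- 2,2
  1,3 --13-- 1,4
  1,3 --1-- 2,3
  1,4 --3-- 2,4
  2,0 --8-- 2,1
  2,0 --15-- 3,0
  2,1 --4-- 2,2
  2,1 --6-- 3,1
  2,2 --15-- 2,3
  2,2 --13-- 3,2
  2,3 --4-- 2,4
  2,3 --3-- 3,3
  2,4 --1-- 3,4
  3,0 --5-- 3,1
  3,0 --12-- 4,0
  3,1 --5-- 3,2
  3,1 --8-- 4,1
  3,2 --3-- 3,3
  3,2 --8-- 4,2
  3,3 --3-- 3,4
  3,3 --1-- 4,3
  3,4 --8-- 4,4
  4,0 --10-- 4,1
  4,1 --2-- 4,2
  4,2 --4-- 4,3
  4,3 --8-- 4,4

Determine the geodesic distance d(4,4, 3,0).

Shortest path: 4,4 → 4,3 → 3,3 → 3,2 → 3,1 → 3,0, total weight = 22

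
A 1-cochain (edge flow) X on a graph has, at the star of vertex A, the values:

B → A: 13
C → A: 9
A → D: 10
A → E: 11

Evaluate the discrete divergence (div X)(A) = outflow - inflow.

Divergence = sum of outgoing flows = (-13) + (-9) + 10 + 11 = -1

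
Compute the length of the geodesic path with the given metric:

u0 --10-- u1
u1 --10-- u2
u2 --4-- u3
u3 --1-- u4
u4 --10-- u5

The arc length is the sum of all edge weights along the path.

Arc length = 10 + 10 + 4 + 1 + 10 = 35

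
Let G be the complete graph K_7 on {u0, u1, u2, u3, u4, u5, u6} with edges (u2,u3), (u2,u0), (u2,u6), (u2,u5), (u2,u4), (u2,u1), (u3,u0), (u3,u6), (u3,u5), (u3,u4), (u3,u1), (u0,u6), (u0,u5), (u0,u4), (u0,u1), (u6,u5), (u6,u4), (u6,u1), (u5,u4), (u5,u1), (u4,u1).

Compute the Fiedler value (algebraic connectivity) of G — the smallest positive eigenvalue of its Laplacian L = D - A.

For the complete graph K_n, L = nI − J (J = all-ones matrix). J has eigenvalues n (once, eigenvector 𝟙) and 0 (multiplicity n−1), so L has eigenvalues 0 (once) and n (multiplicity n−1). Here n = 7: eigenvalue 0 once and 7 with multiplicity 6.
Laplacian eigenvalues: [0.0, 7.0, 7.0, 7.0, 7.0, 7.0, 7.0]. Algebraic connectivity (smallest non-zero eigenvalue) = 7.0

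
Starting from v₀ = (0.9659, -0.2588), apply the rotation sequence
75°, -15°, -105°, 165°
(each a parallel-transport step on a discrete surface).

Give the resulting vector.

Total rotation: 75° + (-15°) + (-105°) + 165° = 120°. Final vector: (-0.2588, 0.9659)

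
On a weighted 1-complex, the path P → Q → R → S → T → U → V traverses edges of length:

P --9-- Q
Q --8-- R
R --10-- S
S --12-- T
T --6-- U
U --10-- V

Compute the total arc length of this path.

Arc length = 9 + 8 + 10 + 12 + 6 + 10 = 55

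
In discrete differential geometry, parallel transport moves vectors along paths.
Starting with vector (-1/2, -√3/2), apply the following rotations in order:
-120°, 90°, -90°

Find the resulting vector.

Total rotation: (-120°) + 90° + (-90°) = -120°. Final vector: (-0.5000, 0.8660)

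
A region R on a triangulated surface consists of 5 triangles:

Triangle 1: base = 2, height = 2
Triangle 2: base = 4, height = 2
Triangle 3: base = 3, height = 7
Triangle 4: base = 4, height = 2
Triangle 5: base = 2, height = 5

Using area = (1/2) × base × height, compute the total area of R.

(1/2)×2×2 + (1/2)×4×2 + (1/2)×3×7 + (1/2)×4×2 + (1/2)×2×5 = 25.5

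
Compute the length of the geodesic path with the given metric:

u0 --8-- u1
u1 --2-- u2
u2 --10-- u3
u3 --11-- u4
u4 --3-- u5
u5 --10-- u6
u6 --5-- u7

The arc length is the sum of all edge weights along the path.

Arc length = 8 + 2 + 10 + 11 + 3 + 10 + 5 = 49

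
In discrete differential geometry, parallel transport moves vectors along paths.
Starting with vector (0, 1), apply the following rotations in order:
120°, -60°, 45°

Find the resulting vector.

Total rotation: 120° + (-60°) + 45° = 105°. Final vector: (-0.9659, -0.2588)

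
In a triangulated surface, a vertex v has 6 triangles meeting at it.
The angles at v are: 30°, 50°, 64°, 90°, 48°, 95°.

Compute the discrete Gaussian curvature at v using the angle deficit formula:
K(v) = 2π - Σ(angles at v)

Sum of angles = 377°. K = 360° - 377° = -17° = -17π/180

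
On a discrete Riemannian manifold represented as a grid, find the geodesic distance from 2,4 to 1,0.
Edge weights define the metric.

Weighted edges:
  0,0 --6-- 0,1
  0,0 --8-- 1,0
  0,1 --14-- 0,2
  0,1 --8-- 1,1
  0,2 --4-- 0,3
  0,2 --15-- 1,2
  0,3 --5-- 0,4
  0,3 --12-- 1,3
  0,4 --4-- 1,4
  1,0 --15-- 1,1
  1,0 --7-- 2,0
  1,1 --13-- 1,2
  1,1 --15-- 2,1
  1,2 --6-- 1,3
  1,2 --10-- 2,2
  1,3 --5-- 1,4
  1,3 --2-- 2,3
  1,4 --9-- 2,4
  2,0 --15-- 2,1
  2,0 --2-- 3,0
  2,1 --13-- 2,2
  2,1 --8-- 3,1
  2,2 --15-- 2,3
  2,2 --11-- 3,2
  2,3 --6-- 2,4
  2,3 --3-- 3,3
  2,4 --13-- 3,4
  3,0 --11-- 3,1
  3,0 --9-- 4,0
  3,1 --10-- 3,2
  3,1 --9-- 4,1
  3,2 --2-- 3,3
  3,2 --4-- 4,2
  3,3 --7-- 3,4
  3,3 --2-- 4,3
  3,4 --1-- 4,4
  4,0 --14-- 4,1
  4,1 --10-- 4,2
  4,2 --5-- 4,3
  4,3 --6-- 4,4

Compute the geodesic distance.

Shortest path: 2,4 → 2,3 → 3,3 → 3,2 → 3,1 → 3,0 → 2,0 → 1,0, total weight = 41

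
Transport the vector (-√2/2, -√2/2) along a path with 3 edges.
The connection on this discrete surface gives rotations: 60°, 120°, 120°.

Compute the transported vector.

Total rotation: 60° + 120° + 120° = 300° ≡ -60° (mod 360°). Final vector: (-0.9659, 0.2588)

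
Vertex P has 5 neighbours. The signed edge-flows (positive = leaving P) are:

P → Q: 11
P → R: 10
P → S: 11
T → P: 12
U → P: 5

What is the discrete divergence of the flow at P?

Divergence = sum of outgoing flows = 11 + 10 + 11 + (-12) + (-5) = 15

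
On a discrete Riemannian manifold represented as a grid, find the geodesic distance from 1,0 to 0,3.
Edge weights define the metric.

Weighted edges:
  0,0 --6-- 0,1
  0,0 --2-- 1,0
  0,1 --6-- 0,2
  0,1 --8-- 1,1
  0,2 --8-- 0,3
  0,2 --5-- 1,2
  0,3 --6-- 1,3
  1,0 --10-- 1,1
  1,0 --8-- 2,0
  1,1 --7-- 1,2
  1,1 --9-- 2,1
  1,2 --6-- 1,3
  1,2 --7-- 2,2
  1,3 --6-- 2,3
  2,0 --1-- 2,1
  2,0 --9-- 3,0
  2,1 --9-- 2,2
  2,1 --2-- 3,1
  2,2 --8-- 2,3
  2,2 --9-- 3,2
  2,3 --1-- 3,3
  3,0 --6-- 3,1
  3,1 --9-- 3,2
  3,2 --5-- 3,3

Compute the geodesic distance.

Shortest path: 1,0 → 0,0 → 0,1 → 0,2 → 0,3, total weight = 22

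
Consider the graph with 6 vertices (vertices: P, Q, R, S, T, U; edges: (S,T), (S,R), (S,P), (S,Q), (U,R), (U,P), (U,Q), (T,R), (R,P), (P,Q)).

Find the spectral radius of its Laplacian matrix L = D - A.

Degrees: deg(P) = 4, deg(Q) = 3, deg(R) = 4, deg(S) = 4, deg(T) = 2, deg(U) = 3.
L = D − A with rows/columns ordered (P, Q, R, S, T, U):
  [ 4, -1, -1, -1,  0, -1]
  [-1,  3,  0, -1,  0, -1]
  [-1,  0,  4, -1, -1, -1]
  [-1, -1, -1,  4, -1,  0]
  [ 0,  0, -1, -1,  2,  0]
  [-1, -1, -1,  0,  0,  3]
Characteristic polynomial: det(λI − L) = λ(λ² − 7λ + 9)(λ² − 9λ + 19)(λ − 4).
Roots: λ = 0; (λ² − 7λ + 9) = 0 ⇒ λ = (7 ± √13)/2 ≈ 1.6972, 5.3028; (λ² − 9λ + 19) = 0 ⇒ λ = (9 ± √5)/2 ≈ 3.382, 5.618; (λ − 4) = 0 ⇒ λ = 4.
(Check: the roots sum (with multiplicity) to 20, matching trace L = Σdeg = 2·10 = 20.)
Laplacian eigenvalues: [0.0, 1.6972, 3.382, 4.0, 5.3028, 5.618]. Largest eigenvalue (spectral radius) = 5.618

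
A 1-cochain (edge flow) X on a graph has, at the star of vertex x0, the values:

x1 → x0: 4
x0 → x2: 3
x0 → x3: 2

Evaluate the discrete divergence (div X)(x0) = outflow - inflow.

Divergence = sum of outgoing flows = (-4) + 3 + 2 = 1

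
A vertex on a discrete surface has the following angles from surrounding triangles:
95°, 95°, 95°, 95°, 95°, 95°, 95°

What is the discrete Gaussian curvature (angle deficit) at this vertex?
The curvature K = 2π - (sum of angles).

Sum of angles = 665°. K = 360° - 665° = -305°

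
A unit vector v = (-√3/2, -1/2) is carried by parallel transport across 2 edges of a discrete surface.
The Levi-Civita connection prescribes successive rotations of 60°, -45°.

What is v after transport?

Total rotation: 60° + (-45°) = 15°. Final vector: (-0.7071, -0.7071)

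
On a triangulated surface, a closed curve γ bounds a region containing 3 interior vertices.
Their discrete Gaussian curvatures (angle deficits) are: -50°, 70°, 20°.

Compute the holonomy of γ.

Holonomy = total enclosed curvature = (-50°) + 70° + 20° = 40°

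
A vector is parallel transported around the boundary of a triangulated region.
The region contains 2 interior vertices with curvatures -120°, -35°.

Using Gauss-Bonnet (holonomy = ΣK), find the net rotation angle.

Holonomy = total enclosed curvature = (-120°) + (-35°) = -155°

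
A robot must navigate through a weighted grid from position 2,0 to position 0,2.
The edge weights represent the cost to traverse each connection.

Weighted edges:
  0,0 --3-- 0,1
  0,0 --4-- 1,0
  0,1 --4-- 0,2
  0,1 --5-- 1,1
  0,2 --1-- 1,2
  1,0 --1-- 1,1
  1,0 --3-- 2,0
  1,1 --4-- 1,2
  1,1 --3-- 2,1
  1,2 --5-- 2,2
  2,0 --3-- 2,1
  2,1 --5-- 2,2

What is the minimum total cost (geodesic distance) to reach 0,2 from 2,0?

Shortest path: 2,0 → 1,0 → 1,1 → 1,2 → 0,2, total weight = 9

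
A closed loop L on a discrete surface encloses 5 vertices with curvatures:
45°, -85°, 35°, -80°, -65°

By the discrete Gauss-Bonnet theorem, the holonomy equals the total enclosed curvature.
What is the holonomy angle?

Holonomy = total enclosed curvature = 45° + (-85°) + 35° + (-80°) + (-65°) = -150°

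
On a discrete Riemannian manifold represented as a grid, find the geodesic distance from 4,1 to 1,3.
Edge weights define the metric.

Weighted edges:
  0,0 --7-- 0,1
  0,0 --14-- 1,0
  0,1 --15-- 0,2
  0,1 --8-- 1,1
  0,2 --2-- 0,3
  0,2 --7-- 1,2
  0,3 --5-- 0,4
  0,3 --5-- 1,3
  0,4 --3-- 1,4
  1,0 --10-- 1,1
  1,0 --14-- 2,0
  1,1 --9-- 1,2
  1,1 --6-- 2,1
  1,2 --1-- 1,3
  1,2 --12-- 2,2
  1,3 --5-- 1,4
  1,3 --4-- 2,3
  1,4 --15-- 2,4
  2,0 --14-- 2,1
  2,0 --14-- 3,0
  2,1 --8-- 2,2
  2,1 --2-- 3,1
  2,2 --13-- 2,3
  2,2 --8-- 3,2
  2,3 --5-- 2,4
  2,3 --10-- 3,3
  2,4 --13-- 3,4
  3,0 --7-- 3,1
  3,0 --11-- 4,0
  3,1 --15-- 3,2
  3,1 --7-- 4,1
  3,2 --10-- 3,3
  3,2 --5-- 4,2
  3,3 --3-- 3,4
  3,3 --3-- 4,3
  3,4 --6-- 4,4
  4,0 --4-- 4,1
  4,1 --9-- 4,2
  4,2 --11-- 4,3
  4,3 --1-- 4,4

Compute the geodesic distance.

Shortest path: 4,1 → 3,1 → 2,1 → 1,1 → 1,2 → 1,3, total weight = 25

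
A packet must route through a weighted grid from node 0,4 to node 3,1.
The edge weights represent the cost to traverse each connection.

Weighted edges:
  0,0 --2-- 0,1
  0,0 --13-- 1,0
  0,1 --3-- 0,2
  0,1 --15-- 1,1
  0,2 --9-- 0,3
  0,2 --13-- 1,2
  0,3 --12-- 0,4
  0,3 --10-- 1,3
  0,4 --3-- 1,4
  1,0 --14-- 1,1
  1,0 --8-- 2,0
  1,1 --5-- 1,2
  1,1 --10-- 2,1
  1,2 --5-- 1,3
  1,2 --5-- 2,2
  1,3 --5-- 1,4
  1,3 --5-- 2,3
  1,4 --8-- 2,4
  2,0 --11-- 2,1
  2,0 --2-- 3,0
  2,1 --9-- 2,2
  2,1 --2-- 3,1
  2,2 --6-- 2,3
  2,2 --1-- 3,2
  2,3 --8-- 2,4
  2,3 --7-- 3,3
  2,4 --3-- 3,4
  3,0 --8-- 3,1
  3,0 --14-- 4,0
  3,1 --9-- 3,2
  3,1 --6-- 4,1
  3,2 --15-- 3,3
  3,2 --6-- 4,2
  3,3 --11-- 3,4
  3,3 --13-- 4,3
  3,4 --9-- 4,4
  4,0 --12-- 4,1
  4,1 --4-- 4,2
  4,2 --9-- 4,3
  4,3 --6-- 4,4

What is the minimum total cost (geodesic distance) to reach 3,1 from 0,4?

Shortest path: 0,4 → 1,4 → 1,3 → 1,2 → 2,2 → 3,2 → 3,1, total weight = 28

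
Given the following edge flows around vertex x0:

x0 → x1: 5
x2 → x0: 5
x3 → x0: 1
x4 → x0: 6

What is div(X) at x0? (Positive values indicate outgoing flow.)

Divergence = sum of outgoing flows = 5 + (-5) + (-1) + (-6) = -7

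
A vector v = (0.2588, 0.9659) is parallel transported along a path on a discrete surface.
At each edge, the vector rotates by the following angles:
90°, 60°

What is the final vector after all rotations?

Total rotation: 90° + 60° = 150°. Final vector: (-0.7071, -0.7071)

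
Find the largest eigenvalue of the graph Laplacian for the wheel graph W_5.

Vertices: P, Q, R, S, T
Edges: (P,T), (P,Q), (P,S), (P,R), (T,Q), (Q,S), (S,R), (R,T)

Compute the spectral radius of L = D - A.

The wheel W_5 is the join K_1 ∨ C_4 (a hub joined to every vertex of a cycle of length 4). For a join G ∨ H (G on p vertices, H on q vertices) the Laplacian spectrum is 0, p+q, the eigenvalues of L(G) other than one 0 each shifted by +q, and the eigenvalues of L(H) other than one 0 each shifted by +p. With G = K_1 (p = 1, nothing left after dropping its 0) and H = C_4 (q = 4, eigenvalues 2 − 2cos(2πk/4), k = 0, …, 3; drop k = 0), the spectrum of W_5 is 0, 5, and 1 + (2 − 2cos(2πk/4)) = 3 − 2cos(2πk/4) for k = 1, …, 3:
k=1: 3 − 2cos(π/2) = 3.0; k=2: 3 − 2cos(π) = 5.0; k=3: 3 − 2cos(3π/2) = 3.0.
Laplacian eigenvalues: [0.0, 3.0, 3.0, 5.0, 5.0]. Largest eigenvalue (spectral radius) = 5.0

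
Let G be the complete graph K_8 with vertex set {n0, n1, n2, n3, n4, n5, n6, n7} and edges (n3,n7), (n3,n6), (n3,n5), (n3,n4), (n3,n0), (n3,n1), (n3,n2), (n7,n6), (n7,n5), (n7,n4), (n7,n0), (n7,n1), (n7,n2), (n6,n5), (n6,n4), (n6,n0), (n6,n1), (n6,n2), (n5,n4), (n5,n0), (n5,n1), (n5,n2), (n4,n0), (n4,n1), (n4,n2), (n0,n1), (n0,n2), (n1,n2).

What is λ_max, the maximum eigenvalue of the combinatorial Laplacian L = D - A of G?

For the complete graph K_n, L = nI − J (J = all-ones matrix). J has eigenvalues n (once, eigenvector 𝟙) and 0 (multiplicity n−1), so L has eigenvalues 0 (once) and n (multiplicity n−1). Here n = 8: eigenvalue 0 once and 8 with multiplicity 7.
Laplacian eigenvalues: [0.0, 8.0, 8.0, 8.0, 8.0, 8.0, 8.0, 8.0]. Largest eigenvalue (spectral radius) = 8.0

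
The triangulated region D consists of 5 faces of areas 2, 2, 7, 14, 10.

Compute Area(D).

2 + 2 + 7 + 14 + 10 = 35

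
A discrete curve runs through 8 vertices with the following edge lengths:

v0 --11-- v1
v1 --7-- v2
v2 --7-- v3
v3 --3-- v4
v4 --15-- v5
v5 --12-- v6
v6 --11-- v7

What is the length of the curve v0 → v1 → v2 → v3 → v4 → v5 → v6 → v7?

Arc length = 11 + 7 + 7 + 3 + 15 + 12 + 11 = 66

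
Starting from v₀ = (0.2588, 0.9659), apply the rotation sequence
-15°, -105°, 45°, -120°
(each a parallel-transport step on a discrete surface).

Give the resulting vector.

Total rotation: (-15°) + (-105°) + 45° + (-120°) = -195° ≡ 165° (mod 360°). Final vector: (-0.5000, -0.8660)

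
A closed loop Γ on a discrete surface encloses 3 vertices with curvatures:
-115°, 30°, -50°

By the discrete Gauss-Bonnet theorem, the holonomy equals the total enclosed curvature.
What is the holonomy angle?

Holonomy = total enclosed curvature = (-115°) + 30° + (-50°) = -135°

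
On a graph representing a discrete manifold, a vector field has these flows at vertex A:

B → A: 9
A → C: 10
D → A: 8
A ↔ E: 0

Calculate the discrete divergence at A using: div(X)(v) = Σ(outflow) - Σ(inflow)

Divergence = sum of outgoing flows = (-9) + 10 + (-8) + 0 = -7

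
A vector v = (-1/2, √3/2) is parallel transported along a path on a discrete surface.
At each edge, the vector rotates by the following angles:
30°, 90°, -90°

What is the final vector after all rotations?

Total rotation: 30° + 90° + (-90°) = 30°. Final vector: (-0.8660, 0.5000)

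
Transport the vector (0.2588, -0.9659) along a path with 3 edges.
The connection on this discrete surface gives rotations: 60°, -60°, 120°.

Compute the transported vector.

Total rotation: 60° + (-60°) + 120° = 120°. Final vector: (0.7071, 0.7071)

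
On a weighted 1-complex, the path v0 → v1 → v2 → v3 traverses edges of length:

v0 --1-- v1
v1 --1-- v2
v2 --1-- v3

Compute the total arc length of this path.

Arc length = 1 + 1 + 1 = 3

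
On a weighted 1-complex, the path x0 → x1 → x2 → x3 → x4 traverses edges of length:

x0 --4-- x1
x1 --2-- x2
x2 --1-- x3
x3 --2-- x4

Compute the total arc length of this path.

Arc length = 4 + 2 + 1 + 2 = 9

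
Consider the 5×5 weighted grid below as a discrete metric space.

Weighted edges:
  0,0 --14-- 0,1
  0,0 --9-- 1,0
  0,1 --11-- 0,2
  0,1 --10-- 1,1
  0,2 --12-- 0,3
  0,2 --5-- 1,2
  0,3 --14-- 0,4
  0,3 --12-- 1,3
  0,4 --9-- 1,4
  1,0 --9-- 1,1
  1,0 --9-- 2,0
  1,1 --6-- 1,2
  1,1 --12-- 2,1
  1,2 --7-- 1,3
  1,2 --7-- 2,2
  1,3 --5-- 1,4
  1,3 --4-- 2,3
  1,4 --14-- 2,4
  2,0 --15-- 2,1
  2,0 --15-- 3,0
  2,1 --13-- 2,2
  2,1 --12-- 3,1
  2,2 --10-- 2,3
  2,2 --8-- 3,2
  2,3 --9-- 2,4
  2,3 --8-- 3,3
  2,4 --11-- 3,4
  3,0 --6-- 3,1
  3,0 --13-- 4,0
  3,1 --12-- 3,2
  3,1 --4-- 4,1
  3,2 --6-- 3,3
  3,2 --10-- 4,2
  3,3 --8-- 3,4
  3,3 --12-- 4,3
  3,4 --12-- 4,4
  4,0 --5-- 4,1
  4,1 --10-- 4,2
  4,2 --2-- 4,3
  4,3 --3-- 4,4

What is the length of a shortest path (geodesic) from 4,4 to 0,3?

Shortest path: 4,4 → 4,3 → 3,3 → 2,3 → 1,3 → 0,3, total weight = 39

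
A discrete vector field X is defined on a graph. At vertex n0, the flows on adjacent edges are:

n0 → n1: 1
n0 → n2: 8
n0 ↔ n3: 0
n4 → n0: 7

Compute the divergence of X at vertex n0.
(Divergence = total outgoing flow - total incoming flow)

Divergence = sum of outgoing flows = 1 + 8 + 0 + (-7) = 2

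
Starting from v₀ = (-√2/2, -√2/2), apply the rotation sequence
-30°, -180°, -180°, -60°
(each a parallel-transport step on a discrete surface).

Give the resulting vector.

Total rotation: (-30°) + (-180°) + (-180°) + (-60°) = -450° ≡ -90° (mod 360°). Final vector: (-0.7071, 0.7071)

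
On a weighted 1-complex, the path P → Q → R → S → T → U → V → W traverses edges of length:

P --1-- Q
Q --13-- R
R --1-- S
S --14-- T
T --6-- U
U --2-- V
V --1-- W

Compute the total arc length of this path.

Arc length = 1 + 13 + 1 + 14 + 6 + 2 + 1 = 38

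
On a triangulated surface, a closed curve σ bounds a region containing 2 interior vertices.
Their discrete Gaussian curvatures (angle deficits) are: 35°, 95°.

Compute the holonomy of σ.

Holonomy = total enclosed curvature = 35° + 95° = 130°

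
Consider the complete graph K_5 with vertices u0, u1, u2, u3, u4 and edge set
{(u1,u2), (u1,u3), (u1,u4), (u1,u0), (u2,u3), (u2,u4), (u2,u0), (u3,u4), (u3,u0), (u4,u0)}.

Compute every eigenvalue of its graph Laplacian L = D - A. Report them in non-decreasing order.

For the complete graph K_n, L = nI − J (J = all-ones matrix). J has eigenvalues n (once, eigenvector 𝟙) and 0 (multiplicity n−1), so L has eigenvalues 0 (once) and n (multiplicity n−1). Here n = 5: eigenvalue 0 once and 5 with multiplicity 4.
Laplacian eigenvalues (increasing order): [0.0, 5.0, 5.0, 5.0, 5.0]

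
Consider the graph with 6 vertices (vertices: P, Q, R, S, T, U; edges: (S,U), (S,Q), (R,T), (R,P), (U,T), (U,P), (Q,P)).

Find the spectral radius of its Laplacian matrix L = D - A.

Degrees: deg(P) = 3, deg(Q) = 2, deg(R) = 2, deg(S) = 2, deg(T) = 2, deg(U) = 3.
L = D − A with rows/columns ordered (P, Q, R, S, T, U):
  [ 3, -1, -1,  0,  0, -1]
  [-1,  2,  0, -1,  0,  0]
  [-1,  0,  2,  0, -1,  0]
  [ 0, -1,  0,  2,  0, -1]
  [ 0,  0, -1,  0,  2, -1]
  [-1,  0,  0, -1, -1,  3]
Characteristic polynomial: det(λI − L) = λ(λ − 1)(λ − 2)(λ − 3)²(λ − 5).
Roots: λ = 0; (λ − 1) = 0 ⇒ λ = 1; (λ − 2) = 0 ⇒ λ = 2; (λ − 3) = 0 ⇒ λ = 3 (multiplicity 2); (λ − 5) = 0 ⇒ λ = 5.
(Check: the roots sum (with multiplicity) to 14, matching trace L = Σdeg = 2·7 = 14.)
Laplacian eigenvalues: [0.0, 1.0, 2.0, 3.0, 3.0, 5.0]. Largest eigenvalue (spectral radius) = 5.0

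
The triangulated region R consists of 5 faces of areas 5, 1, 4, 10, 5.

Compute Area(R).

5 + 1 + 4 + 10 + 5 = 25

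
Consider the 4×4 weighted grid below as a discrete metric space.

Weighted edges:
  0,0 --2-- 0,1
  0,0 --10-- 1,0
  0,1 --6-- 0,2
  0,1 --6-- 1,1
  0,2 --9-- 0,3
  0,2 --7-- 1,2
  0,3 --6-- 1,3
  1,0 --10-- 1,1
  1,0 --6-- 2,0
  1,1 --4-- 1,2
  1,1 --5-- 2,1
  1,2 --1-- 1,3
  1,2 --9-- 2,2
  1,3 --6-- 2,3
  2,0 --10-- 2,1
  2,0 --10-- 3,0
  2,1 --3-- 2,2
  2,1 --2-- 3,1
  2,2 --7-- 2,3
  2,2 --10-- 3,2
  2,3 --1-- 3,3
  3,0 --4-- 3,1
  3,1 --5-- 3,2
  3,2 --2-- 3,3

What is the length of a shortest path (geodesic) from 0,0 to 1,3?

Shortest path: 0,0 → 0,1 → 1,1 → 1,2 → 1,3, total weight = 13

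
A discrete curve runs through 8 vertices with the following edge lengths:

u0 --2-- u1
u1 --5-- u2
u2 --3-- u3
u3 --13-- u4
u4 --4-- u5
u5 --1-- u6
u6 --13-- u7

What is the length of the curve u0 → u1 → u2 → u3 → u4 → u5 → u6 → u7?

Arc length = 2 + 5 + 3 + 13 + 4 + 1 + 13 = 41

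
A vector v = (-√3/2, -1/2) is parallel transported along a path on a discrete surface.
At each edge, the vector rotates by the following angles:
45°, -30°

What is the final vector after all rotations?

Total rotation: 45° + (-30°) = 15°. Final vector: (-0.7071, -0.7071)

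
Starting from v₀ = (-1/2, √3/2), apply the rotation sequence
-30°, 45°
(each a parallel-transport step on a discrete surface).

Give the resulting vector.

Total rotation: (-30°) + 45° = 15°. Final vector: (-0.7071, 0.7071)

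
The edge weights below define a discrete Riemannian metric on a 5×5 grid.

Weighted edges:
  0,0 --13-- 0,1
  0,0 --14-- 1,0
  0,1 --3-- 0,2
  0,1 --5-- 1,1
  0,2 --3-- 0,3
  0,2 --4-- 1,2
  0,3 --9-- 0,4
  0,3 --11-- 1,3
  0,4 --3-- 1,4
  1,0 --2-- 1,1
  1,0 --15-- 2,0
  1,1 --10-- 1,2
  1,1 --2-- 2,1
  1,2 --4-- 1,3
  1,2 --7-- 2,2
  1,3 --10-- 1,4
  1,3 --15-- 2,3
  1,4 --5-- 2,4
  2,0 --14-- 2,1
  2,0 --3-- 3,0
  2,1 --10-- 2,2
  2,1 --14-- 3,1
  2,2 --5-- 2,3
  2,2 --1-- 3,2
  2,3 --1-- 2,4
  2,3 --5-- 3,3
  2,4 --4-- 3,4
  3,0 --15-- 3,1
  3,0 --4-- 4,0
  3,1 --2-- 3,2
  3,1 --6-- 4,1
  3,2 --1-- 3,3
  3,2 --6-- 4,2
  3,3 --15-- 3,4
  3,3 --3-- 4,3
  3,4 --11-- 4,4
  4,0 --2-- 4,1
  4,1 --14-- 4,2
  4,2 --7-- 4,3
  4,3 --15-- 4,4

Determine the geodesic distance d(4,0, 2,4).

Shortest path: 4,0 → 4,1 → 3,1 → 3,2 → 2,2 → 2,3 → 2,4, total weight = 17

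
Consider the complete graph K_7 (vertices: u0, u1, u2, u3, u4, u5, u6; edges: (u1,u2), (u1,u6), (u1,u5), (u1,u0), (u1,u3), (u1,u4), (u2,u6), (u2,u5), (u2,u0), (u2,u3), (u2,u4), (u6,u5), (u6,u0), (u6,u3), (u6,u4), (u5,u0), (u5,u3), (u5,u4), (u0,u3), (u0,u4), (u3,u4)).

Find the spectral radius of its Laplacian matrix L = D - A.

For the complete graph K_n, L = nI − J (J = all-ones matrix). J has eigenvalues n (once, eigenvector 𝟙) and 0 (multiplicity n−1), so L has eigenvalues 0 (once) and n (multiplicity n−1). Here n = 7: eigenvalue 0 once and 7 with multiplicity 6.
Laplacian eigenvalues: [0.0, 7.0, 7.0, 7.0, 7.0, 7.0, 7.0]. Largest eigenvalue (spectral radius) = 7.0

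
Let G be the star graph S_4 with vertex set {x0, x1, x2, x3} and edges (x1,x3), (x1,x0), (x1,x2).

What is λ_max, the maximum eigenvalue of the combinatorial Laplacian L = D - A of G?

The star S_4 is the complete bipartite graph K_{1,3} (one hub of degree 3, 3 leaves of degree 1). The Laplacian spectrum of K_{p,q} is 0, p (multiplicity q−1), q (multiplicity p−1), p+q. With p = 1, q = 3: 0 once, 1 with multiplicity 2, and 4 once. (Check: trace L = sum of degrees = 6 = 2·1 + 4.)
Laplacian eigenvalues: [0.0, 1.0, 1.0, 4.0]. Largest eigenvalue (spectral radius) = 4.0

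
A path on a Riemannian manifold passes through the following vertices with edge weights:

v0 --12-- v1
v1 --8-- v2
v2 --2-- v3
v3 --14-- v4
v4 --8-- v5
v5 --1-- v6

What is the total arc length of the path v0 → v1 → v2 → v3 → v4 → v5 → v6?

Arc length = 12 + 8 + 2 + 14 + 8 + 1 = 45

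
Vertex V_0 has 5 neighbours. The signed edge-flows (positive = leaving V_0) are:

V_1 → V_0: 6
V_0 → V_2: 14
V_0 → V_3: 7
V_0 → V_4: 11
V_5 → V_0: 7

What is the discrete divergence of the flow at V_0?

Divergence = sum of outgoing flows = (-6) + 14 + 7 + 11 + (-7) = 19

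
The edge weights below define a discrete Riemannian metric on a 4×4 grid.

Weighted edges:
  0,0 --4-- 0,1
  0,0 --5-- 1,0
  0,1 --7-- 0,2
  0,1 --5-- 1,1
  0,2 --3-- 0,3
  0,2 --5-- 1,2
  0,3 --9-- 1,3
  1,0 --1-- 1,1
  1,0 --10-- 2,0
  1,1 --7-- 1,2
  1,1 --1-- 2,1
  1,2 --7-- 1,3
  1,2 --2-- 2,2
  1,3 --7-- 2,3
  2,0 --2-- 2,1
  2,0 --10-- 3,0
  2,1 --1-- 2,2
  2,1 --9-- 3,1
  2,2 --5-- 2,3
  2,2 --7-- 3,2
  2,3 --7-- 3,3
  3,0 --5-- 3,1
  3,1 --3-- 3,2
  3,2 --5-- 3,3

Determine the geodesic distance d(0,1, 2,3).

Shortest path: 0,1 → 1,1 → 2,1 → 2,2 → 2,3, total weight = 12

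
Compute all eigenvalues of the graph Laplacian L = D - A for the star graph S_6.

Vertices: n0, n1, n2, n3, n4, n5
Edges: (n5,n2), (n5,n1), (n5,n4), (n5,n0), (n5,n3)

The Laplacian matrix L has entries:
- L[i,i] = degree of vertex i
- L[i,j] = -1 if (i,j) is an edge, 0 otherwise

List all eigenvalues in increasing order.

The star S_6 is the complete bipartite graph K_{1,5} (one hub of degree 5, 5 leaves of degree 1). The Laplacian spectrum of K_{p,q} is 0, p (multiplicity q−1), q (multiplicity p−1), p+q. With p = 1, q = 5: 0 once, 1 with multiplicity 4, and 6 once. (Check: trace L = sum of degrees = 10 = 4·1 + 6.)
Laplacian eigenvalues (increasing order): [0.0, 1.0, 1.0, 1.0, 1.0, 6.0]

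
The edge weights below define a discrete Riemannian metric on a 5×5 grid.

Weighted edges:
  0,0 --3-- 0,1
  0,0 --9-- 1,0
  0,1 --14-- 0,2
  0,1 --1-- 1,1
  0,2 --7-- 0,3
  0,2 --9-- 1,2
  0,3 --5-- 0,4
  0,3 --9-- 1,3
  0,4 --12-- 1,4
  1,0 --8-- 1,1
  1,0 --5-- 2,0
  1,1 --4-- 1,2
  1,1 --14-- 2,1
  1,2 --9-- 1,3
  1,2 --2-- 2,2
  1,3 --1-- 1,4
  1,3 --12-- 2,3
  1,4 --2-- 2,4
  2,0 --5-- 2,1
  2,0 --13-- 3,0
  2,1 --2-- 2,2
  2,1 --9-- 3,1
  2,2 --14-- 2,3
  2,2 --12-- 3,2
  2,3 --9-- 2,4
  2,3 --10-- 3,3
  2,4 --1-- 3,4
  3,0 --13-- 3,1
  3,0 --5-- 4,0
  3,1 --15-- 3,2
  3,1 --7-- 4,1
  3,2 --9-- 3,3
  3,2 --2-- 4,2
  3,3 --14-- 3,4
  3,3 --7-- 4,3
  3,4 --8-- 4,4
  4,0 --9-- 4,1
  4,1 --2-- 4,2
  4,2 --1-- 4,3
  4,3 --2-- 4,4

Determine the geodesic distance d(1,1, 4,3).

Shortest path: 1,1 → 1,2 → 2,2 → 3,2 → 4,2 → 4,3, total weight = 21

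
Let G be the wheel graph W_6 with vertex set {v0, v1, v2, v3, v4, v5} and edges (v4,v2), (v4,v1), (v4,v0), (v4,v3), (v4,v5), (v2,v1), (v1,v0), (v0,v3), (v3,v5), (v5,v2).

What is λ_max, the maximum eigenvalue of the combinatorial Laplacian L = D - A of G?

The wheel W_6 is the join K_1 ∨ C_5 (a hub joined to every vertex of a cycle of length 5). For a join G ∨ H (G on p vertices, H on q vertices) the Laplacian spectrum is 0, p+q, the eigenvalues of L(G) other than one 0 each shifted by +q, and the eigenvalues of L(H) other than one 0 each shifted by +p. With G = K_1 (p = 1, nothing left after dropping its 0) and H = C_5 (q = 5, eigenvalues 2 − 2cos(2πk/5), k = 0, …, 4; drop k = 0), the spectrum of W_6 is 0, 6, and 1 + (2 − 2cos(2πk/5)) = 3 − 2cos(2πk/5) for k = 1, …, 4:
k=1: 3 − 2cos(2π/5) = 2.382; k=2: 3 − 2cos(4π/5) = 4.618; k=3: 3 − 2cos(6π/5) = 4.618; k=4: 3 − 2cos(8π/5) = 2.382.
Laplacian eigenvalues: [0.0, 2.382, 2.382, 4.618, 4.618, 6.0]. Largest eigenvalue (spectral radius) = 6.0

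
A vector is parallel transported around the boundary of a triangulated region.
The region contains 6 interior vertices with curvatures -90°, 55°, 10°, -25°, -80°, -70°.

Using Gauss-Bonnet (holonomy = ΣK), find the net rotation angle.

Holonomy = total enclosed curvature = (-90°) + 55° + 10° + (-25°) + (-80°) + (-70°) = -200°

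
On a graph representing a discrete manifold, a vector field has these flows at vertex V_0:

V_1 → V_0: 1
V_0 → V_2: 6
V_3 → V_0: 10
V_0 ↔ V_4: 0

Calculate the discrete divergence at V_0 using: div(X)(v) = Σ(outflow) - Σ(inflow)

Divergence = sum of outgoing flows = (-1) + 6 + (-10) + 0 = -5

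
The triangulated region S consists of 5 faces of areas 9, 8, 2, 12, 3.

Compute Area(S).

9 + 8 + 2 + 12 + 3 = 34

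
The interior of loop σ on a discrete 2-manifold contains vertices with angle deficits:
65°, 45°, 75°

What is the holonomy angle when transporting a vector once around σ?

Holonomy = total enclosed curvature = 65° + 45° + 75° = 185°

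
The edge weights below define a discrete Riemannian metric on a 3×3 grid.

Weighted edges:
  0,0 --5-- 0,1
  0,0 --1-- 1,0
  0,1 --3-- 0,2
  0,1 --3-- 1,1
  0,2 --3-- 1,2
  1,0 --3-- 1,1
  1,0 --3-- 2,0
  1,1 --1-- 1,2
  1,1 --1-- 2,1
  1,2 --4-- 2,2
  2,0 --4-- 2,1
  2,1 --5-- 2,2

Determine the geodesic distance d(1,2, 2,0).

Shortest path: 1,2 → 1,1 → 2,1 → 2,0, total weight = 6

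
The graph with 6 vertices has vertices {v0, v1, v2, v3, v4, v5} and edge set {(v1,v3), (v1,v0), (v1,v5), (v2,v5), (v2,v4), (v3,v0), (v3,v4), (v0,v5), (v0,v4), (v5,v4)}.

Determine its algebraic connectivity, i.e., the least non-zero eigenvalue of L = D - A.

Degrees: deg(v0) = 4, deg(v1) = 3, deg(v2) = 2, deg(v3) = 3, deg(v4) = 4, deg(v5) = 4.
L = D − A with rows/columns ordered (v0, v1, v2, v3, v4, v5):
  [ 4, -1,  0, -1, -1, -1]
  [-1,  3,  0, -1,  0, -1]
  [ 0,  0,  2,  0, -1, -1]
  [-1, -1,  0,  3, -1,  0]
  [-1,  0, -1, -1,  4, -1]
  [-1, -1, -1,  0, -1,  4]
Characteristic polynomial: det(λI − L) = λ(λ² − 7λ + 9)(λ² − 9λ + 19)(λ − 4).
Roots: λ = 0; (λ² − 7λ + 9) = 0 ⇒ λ = (7 ± √13)/2 ≈ 1.6972, 5.3028; (λ² − 9λ + 19) = 0 ⇒ λ = (9 ± √5)/2 ≈ 3.382, 5.618; (λ − 4) = 0 ⇒ λ = 4.
(Check: the roots sum (with multiplicity) to 20, matching trace L = Σdeg = 2·10 = 20.)
Laplacian eigenvalues: [0.0, 1.6972, 3.382, 4.0, 5.3028, 5.618]. Algebraic connectivity (smallest non-zero eigenvalue) = 1.6972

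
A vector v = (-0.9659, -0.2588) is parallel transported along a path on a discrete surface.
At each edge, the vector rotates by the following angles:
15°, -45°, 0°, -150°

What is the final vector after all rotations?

Total rotation: 15° + (-45°) + 0° + (-150°) = -180° ≡ 180° (mod 360°). Final vector: (0.9659, 0.2588)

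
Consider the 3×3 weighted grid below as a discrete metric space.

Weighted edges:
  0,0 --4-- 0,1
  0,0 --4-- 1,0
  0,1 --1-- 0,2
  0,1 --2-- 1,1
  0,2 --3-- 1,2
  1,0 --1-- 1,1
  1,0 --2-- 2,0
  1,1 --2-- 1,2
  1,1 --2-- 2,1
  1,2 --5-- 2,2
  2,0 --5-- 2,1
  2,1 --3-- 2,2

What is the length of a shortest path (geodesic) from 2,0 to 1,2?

Shortest path: 2,0 → 1,0 → 1,1 → 1,2, total weight = 5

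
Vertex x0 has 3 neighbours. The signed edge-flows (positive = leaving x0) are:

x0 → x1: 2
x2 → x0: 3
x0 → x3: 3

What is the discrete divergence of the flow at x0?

Divergence = sum of outgoing flows = 2 + (-3) + 3 = 2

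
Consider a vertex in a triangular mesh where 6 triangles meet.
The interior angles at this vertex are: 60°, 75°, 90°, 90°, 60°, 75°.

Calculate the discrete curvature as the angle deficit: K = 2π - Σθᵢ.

Sum of angles = 450°. K = 360° - 450° = -90° = -π/2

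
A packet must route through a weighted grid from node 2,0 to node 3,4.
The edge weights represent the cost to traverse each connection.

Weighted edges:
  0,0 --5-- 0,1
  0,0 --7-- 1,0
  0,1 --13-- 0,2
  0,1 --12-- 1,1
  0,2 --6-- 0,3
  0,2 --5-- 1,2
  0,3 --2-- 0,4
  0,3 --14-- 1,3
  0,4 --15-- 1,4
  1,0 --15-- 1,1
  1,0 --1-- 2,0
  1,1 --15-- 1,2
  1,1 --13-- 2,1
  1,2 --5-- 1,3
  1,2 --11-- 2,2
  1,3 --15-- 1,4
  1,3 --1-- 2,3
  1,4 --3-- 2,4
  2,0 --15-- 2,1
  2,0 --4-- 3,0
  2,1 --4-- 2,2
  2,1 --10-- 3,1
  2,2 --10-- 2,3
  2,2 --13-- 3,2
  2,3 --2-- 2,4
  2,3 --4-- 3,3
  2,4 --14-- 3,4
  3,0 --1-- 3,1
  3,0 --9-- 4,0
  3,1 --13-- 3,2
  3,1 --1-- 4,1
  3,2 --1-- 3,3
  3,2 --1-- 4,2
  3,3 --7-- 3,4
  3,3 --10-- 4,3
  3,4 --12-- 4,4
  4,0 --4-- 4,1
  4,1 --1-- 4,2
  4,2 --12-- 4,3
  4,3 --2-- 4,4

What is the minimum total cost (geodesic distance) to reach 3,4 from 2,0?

Shortest path: 2,0 → 3,0 → 3,1 → 4,1 → 4,2 → 3,2 → 3,3 → 3,4, total weight = 16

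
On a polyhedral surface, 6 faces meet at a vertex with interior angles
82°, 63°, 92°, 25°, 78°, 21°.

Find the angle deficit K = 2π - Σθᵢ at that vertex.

Sum of angles = 361°. K = 360° - 361° = -1° = -π/180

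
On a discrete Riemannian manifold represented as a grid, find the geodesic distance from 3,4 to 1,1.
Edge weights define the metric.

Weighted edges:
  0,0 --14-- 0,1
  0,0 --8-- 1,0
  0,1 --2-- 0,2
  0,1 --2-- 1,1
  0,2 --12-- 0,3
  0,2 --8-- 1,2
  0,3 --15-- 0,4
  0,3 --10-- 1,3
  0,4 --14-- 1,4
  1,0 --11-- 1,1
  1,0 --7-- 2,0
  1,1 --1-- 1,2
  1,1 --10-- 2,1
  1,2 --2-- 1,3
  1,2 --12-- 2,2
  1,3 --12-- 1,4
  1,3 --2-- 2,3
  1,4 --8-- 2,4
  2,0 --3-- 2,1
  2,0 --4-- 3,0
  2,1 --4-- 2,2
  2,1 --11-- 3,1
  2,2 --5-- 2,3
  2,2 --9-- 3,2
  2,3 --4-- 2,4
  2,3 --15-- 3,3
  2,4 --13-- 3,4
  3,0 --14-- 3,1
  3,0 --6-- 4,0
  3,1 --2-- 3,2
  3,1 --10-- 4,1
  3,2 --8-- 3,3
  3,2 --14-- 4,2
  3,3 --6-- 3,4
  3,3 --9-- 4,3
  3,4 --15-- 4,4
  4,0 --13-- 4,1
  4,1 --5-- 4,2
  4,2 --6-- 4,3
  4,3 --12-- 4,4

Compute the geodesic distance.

Shortest path: 3,4 → 2,4 → 2,3 → 1,3 → 1,2 → 1,1, total weight = 22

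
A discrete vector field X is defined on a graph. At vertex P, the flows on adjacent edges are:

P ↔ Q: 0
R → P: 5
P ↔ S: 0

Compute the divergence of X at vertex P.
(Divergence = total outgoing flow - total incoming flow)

Divergence = sum of outgoing flows = 0 + (-5) + 0 = -5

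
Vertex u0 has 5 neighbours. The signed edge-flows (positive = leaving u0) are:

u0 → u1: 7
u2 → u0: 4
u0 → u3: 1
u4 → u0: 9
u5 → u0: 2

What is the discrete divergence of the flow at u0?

Divergence = sum of outgoing flows = 7 + (-4) + 1 + (-9) + (-2) = -7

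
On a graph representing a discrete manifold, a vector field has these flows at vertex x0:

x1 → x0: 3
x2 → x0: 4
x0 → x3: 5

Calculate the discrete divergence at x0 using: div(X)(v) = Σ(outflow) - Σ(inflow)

Divergence = sum of outgoing flows = (-3) + (-4) + 5 = -2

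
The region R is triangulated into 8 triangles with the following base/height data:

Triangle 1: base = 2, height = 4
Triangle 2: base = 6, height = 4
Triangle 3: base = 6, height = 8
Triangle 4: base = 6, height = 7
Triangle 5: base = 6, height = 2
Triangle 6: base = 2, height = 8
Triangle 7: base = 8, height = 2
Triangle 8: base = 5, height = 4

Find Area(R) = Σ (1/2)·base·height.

(1/2)×2×4 + (1/2)×6×4 + (1/2)×6×8 + (1/2)×6×7 + (1/2)×6×2 + (1/2)×2×8 + (1/2)×8×2 + (1/2)×5×4 = 93.0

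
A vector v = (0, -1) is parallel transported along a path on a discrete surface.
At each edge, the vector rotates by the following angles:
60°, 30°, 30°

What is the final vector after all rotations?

Total rotation: 60° + 30° + 30° = 120°. Final vector: (0.8660, 0.5000)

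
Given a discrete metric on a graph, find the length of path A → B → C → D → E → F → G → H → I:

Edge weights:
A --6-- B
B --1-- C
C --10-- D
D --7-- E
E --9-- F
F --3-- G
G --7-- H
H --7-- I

Arc length = 6 + 1 + 10 + 7 + 9 + 3 + 7 + 7 = 50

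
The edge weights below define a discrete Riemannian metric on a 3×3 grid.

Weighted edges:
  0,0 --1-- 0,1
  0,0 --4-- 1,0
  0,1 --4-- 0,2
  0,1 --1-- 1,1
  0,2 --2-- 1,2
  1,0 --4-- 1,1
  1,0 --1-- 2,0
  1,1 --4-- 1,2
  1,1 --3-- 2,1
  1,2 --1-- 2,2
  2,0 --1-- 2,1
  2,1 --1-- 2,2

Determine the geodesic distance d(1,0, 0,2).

Shortest path: 1,0 → 2,0 → 2,1 → 2,2 → 1,2 → 0,2, total weight = 6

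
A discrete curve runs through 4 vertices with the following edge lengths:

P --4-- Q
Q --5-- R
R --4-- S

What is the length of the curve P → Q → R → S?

Arc length = 4 + 5 + 4 = 13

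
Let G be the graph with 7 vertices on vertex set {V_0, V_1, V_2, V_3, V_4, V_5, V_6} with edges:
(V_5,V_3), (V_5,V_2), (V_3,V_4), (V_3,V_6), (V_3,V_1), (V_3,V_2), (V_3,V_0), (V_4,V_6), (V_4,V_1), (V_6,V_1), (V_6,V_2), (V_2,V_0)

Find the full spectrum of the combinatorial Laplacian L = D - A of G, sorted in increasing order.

Degrees: deg(V_0) = 2, deg(V_1) = 3, deg(V_2) = 4, deg(V_3) = 6, deg(V_4) = 3, deg(V_5) = 2, deg(V_6) = 4.
L = D − A with rows/columns ordered (V_0, V_1, V_2, V_3, V_4, V_5, V_6):
  [ 2,  0, -1, -1,  0,  0,  0]
  [ 0,  3,  0, -1, -1,  0, -1]
  [-1,  0,  4, -1,  0, -1, -1]
  [-1, -1, -1,  6, -1, -1, -1]
  [ 0, -1,  0, -1,  3,  0, -1]
  [ 0,  0, -1, -1,  0,  2,  0]
  [ 0, -1, -1, -1, -1,  0,  4]
Characteristic polynomial: det(λI − L) = λ(λ² − 7λ + 8)(λ − 2)(λ − 4)²(λ − 7).
Roots: λ = 0; (λ² − 7λ + 8) = 0 ⇒ λ = (7 ± √17)/2 ≈ 1.4384, 5.5616; (λ − 2) = 0 ⇒ λ = 2; (λ − 4) = 0 ⇒ λ = 4 (multiplicity 2); (λ − 7) = 0 ⇒ λ = 7.
(Check: the roots sum (with multiplicity) to 24, matching trace L = Σdeg = 2·12 = 24.)
Laplacian eigenvalues (increasing order): [0.0, 1.4384, 2.0, 4.0, 4.0, 5.5616, 7.0]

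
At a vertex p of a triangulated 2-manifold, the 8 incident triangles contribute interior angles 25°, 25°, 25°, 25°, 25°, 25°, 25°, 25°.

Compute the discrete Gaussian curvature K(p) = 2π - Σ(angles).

Sum of angles = 200°. K = 360° - 200° = 160° = 8π/9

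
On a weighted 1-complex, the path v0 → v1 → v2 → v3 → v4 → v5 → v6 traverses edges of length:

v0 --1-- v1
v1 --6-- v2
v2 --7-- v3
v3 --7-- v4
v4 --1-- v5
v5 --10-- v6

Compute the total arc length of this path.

Arc length = 1 + 6 + 7 + 7 + 1 + 10 = 32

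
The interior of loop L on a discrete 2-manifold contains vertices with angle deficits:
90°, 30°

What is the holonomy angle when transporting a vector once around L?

Holonomy = total enclosed curvature = 90° + 30° = 120°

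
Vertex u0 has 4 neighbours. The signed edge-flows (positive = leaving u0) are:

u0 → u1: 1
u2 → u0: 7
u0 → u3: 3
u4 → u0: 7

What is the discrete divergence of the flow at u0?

Divergence = sum of outgoing flows = 1 + (-7) + 3 + (-7) = -10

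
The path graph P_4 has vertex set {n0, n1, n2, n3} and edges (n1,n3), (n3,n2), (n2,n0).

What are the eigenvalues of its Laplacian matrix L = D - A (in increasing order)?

The path graph P_n has Laplacian eigenvalues λ_k = 2 − 2cos(kπ/n), k = 0, 1, …, n−1. Here n = 4:
k=0: 2 − 2cos(0) = 0.0; k=1: 2 − 2cos(π/4) = 0.5858; k=2: 2 − 2cos(π/2) = 2.0; k=3: 2 − 2cos(3π/4) = 3.4142.
Laplacian eigenvalues (increasing order): [0.0, 0.5858, 2.0, 3.4142]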